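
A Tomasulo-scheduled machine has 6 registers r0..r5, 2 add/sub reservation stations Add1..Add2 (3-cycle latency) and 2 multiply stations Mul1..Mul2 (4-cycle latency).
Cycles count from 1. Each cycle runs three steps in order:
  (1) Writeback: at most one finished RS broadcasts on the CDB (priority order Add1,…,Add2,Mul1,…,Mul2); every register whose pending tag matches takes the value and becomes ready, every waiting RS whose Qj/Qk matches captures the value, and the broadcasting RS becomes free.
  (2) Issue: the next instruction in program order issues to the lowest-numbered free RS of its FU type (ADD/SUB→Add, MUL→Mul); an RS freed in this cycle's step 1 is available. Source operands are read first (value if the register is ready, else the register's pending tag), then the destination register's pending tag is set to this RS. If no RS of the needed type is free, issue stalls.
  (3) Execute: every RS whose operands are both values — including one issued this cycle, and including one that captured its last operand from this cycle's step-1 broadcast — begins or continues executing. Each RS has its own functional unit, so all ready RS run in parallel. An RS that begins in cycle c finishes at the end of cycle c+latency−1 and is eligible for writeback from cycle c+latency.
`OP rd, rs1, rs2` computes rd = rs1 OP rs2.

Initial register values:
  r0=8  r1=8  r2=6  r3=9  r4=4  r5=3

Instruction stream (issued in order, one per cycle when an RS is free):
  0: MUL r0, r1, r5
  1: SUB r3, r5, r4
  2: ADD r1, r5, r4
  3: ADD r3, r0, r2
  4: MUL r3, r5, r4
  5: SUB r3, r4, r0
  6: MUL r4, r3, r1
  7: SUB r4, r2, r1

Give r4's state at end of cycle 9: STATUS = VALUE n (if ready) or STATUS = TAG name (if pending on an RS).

cycle 1: issue MUL r0<-Mul1 // r0:Mul1,r1:8,r2:6,r3:9,r4:4,r5:3
cycle 2: issue SUB r3<-Add1 // r0:Mul1,r1:8,r2:6,r3:Add1,r4:4,r5:3
cycle 3: issue ADD r1<-Add2 // r0:Mul1,r1:Add2,r2:6,r3:Add1,r4:4,r5:3
cycle 4: stall // r0:Mul1,r1:Add2,r2:6,r3:Add1,r4:4,r5:3
cycle 5: CDB Add1=-1; issue ADD r3<-Add1 // r0:Mul1,r1:Add2,r2:6,r3:Add1,r4:4,r5:3
cycle 6: CDB Add2=7; issue MUL r3<-Mul2 // r0:Mul1,r1:7,r2:6,r3:Mul2,r4:4,r5:3
cycle 7: CDB Mul1=24; issue SUB r3<-Add2 // r0:24,r1:7,r2:6,r3:Add2,r4:4,r5:3
cycle 8: issue MUL r4<-Mul1 // r0:24,r1:7,r2:6,r3:Add2,r4:Mul1,r5:3
cycle 9: stall // r0:24,r1:7,r2:6,r3:Add2,r4:Mul1,r5:3

STATUS = TAG Mul1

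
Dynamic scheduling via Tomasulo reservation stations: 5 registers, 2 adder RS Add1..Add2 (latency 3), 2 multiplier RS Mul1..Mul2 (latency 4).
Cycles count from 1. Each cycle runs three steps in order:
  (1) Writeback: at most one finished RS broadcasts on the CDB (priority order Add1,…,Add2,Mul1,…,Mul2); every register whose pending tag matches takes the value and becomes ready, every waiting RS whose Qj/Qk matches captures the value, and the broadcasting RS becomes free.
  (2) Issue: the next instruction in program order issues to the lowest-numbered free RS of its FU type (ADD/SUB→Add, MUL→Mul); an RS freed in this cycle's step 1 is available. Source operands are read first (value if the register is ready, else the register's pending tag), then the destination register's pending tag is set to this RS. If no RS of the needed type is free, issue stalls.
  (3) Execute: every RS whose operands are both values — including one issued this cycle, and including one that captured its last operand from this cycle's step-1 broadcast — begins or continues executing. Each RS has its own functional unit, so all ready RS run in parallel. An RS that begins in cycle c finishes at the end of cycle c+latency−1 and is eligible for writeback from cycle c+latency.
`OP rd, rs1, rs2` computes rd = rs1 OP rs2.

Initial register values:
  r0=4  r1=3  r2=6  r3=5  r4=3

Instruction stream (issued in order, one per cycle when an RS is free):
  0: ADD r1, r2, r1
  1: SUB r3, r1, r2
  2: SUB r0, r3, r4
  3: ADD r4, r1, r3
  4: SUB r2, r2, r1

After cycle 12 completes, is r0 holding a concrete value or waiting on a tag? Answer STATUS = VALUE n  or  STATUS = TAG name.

  c1: issue ADD r1<-Add1  regs: r0:4,r1:Add1,r2:6,r3:5,r4:3
  c2: issue SUB r3<-Add2  regs: r0:4,r1:Add1,r2:6,r3:Add2,r4:3
  c3: stall  regs: r0:4,r1:Add1,r2:6,r3:Add2,r4:3
  c4: CDB Add1=9; issue SUB r0<-Add1  regs: r0:Add1,r1:9,r2:6,r3:Add2,r4:3
  c5: stall  regs: r0:Add1,r1:9,r2:6,r3:Add2,r4:3
  c6: stall  regs: r0:Add1,r1:9,r2:6,r3:Add2,r4:3
  c7: CDB Add2=3; issue ADD r4<-Add2  regs: r0:Add1,r1:9,r2:6,r3:3,r4:Add2
  c8: stall  regs: r0:Add1,r1:9,r2:6,r3:3,r4:Add2
  c9: stall  regs: r0:Add1,r1:9,r2:6,r3:3,r4:Add2
  c10: CDB Add1=0; issue SUB r2<-Add1  regs: r0:0,r1:9,r2:Add1,r3:3,r4:Add2
  c11: CDB Add2=12  regs: r0:0,r1:9,r2:Add1,r3:3,r4:12
  c12: -  regs: r0:0,r1:9,r2:Add1,r3:3,r4:12

STATUS = VALUE 0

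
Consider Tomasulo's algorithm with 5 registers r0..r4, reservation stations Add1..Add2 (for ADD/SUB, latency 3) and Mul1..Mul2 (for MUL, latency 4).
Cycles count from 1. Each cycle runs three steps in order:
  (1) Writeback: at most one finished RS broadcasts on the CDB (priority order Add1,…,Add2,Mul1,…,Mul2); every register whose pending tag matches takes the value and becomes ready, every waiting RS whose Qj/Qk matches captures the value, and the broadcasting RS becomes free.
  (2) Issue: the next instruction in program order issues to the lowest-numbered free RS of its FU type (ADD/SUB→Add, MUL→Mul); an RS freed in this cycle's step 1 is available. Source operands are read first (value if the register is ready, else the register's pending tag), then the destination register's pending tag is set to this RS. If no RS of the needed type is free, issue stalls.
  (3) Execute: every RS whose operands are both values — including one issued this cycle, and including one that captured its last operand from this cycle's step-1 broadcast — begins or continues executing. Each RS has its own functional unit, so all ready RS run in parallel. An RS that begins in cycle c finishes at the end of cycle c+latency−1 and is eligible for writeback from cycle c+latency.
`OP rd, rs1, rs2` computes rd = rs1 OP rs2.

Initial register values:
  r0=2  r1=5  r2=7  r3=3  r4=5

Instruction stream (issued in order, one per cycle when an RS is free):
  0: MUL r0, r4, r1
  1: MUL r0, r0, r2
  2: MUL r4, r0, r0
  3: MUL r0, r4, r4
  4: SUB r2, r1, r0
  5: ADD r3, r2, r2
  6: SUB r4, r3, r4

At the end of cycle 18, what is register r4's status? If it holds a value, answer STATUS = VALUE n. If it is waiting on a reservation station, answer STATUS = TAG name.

c1: issue MUL r0<-Mul1 | r0:Mul1,r1:5,r2:7,r3:3,r4:5
c2: issue MUL r0<-Mul2 | r0:Mul2,r1:5,r2:7,r3:3,r4:5
c3: stall | r0:Mul2,r1:5,r2:7,r3:3,r4:5
c4: stall | r0:Mul2,r1:5,r2:7,r3:3,r4:5
c5: CDB Mul1=25; issue MUL r4<-Mul1 | r0:Mul2,r1:5,r2:7,r3:3,r4:Mul1
c6: stall | r0:Mul2,r1:5,r2:7,r3:3,r4:Mul1
c7: stall | r0:Mul2,r1:5,r2:7,r3:3,r4:Mul1
c8: stall | r0:Mul2,r1:5,r2:7,r3:3,r4:Mul1
c9: CDB Mul2=175; issue MUL r0<-Mul2 | r0:Mul2,r1:5,r2:7,r3:3,r4:Mul1
c10: issue SUB r2<-Add1 | r0:Mul2,r1:5,r2:Add1,r3:3,r4:Mul1
c11: issue ADD r3<-Add2 | r0:Mul2,r1:5,r2:Add1,r3:Add2,r4:Mul1
c12: stall | r0:Mul2,r1:5,r2:Add1,r3:Add2,r4:Mul1
c13: CDB Mul1=30625; stall | r0:Mul2,r1:5,r2:Add1,r3:Add2,r4:30625
c14: stall | r0:Mul2,r1:5,r2:Add1,r3:Add2,r4:30625
c15: stall | r0:Mul2,r1:5,r2:Add1,r3:Add2,r4:30625
c16: stall | r0:Mul2,r1:5,r2:Add1,r3:Add2,r4:30625
c17: CDB Mul2=937890625; stall | r0:937890625,r1:5,r2:Add1,r3:Add2,r4:30625
c18: stall | r0:937890625,r1:5,r2:Add1,r3:Add2,r4:30625

STATUS = VALUE 30625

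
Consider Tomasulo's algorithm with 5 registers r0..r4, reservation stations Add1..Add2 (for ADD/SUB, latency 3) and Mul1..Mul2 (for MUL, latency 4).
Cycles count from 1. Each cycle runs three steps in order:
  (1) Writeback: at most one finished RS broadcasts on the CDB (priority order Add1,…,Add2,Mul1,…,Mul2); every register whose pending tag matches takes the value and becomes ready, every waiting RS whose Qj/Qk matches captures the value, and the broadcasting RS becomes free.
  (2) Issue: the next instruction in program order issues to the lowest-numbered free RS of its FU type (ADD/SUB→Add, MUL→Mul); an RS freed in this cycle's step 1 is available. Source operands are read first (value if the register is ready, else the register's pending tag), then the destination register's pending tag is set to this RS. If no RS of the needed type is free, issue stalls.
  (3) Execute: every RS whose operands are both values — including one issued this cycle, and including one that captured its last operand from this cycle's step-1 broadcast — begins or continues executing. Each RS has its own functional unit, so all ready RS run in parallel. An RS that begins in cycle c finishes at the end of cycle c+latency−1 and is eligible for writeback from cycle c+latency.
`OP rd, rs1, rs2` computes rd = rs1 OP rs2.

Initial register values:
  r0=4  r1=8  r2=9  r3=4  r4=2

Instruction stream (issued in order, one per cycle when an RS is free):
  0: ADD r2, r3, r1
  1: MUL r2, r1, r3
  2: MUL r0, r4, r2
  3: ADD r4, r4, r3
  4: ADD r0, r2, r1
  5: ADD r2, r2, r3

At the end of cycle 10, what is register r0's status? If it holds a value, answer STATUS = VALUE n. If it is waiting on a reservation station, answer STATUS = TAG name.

  c1: issue ADD r2<-Add1  regs: r0:4,r1:8,r2:Add1,r3:4,r4:2
  c2: issue MUL r2<-Mul1  regs: r0:4,r1:8,r2:Mul1,r3:4,r4:2
  c3: issue MUL r0<-Mul2  regs: r0:Mul2,r1:8,r2:Mul1,r3:4,r4:2
  c4: CDB Add1=12; issue ADD r4<-Add1  regs: r0:Mul2,r1:8,r2:Mul1,r3:4,r4:Add1
  c5: issue ADD r0<-Add2  regs: r0:Add2,r1:8,r2:Mul1,r3:4,r4:Add1
  c6: CDB Mul1=32; stall  regs: r0:Add2,r1:8,r2:32,r3:4,r4:Add1
  c7: CDB Add1=6; issue ADD r2<-Add1  regs: r0:Add2,r1:8,r2:Add1,r3:4,r4:6
  c8: -  regs: r0:Add2,r1:8,r2:Add1,r3:4,r4:6
  c9: CDB Add2=40  regs: r0:40,r1:8,r2:Add1,r3:4,r4:6
  c10: CDB Add1=36  regs: r0:40,r1:8,r2:36,r3:4,r4:6

STATUS = VALUE 40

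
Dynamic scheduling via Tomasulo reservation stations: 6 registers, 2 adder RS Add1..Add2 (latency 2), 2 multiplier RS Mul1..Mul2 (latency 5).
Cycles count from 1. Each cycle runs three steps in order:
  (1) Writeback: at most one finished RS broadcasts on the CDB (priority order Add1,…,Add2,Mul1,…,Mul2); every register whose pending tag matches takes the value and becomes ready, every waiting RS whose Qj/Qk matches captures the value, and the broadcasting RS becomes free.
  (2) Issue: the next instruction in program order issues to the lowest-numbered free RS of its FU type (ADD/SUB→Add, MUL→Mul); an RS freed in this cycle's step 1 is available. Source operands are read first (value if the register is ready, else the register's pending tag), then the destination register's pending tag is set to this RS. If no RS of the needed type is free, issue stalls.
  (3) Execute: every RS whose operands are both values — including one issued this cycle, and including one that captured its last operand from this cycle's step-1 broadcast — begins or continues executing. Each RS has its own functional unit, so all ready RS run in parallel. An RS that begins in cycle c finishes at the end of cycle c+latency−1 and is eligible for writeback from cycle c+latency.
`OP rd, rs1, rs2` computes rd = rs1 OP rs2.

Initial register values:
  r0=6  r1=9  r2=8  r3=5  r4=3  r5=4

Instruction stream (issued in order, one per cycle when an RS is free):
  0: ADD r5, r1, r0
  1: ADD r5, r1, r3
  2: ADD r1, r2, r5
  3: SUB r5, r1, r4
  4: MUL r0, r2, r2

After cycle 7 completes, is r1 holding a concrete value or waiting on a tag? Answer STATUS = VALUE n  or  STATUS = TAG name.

STATUS = VALUE 22

cycle 1: issue ADD r5<-Add1 // r0:6,r1:9,r2:8,r3:5,r4:3,r5:Add1
cycle 2: issue ADD r5<-Add2 // r0:6,r1:9,r2:8,r3:5,r4:3,r5:Add2
cycle 3: CDB Add1=15; issue ADD r1<-Add1 // r0:6,r1:Add1,r2:8,r3:5,r4:3,r5:Add2
cycle 4: CDB Add2=14; issue SUB r5<-Add2 // r0:6,r1:Add1,r2:8,r3:5,r4:3,r5:Add2
cycle 5: issue MUL r0<-Mul1 // r0:Mul1,r1:Add1,r2:8,r3:5,r4:3,r5:Add2
cycle 6: CDB Add1=22 // r0:Mul1,r1:22,r2:8,r3:5,r4:3,r5:Add2
cycle 7: - // r0:Mul1,r1:22,r2:8,r3:5,r4:3,r5:Add2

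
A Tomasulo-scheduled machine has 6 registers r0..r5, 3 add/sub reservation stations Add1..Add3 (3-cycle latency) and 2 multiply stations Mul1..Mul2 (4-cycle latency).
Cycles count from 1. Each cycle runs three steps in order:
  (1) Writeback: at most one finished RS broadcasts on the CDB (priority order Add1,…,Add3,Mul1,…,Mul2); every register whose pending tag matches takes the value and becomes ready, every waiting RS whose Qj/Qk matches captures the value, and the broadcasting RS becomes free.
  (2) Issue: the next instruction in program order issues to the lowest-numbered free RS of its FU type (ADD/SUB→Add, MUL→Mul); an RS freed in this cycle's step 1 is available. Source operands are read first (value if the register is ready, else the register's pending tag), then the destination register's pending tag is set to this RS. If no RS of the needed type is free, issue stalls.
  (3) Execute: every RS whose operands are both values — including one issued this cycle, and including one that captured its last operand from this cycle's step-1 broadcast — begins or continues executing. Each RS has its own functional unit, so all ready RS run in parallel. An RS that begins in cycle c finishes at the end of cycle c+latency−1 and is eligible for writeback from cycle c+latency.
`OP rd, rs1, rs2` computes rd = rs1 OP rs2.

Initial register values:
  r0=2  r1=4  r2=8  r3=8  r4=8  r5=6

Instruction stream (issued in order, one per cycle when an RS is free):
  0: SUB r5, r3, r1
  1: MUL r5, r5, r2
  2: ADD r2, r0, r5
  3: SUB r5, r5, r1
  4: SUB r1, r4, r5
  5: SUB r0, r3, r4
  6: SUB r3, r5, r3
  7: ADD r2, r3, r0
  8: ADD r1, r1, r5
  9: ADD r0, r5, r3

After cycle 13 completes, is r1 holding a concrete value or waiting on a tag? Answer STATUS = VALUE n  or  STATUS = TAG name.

STATUS = TAG Add3

  c1: issue SUB r5<-Add1  regs: r0:2,r1:4,r2:8,r3:8,r4:8,r5:Add1
  c2: issue MUL r5<-Mul1  regs: r0:2,r1:4,r2:8,r3:8,r4:8,r5:Mul1
  c3: issue ADD r2<-Add2  regs: r0:2,r1:4,r2:Add2,r3:8,r4:8,r5:Mul1
  c4: CDB Add1=4; issue SUB r5<-Add1  regs: r0:2,r1:4,r2:Add2,r3:8,r4:8,r5:Add1
  c5: issue SUB r1<-Add3  regs: r0:2,r1:Add3,r2:Add2,r3:8,r4:8,r5:Add1
  c6: stall  regs: r0:2,r1:Add3,r2:Add2,r3:8,r4:8,r5:Add1
  c7: stall  regs: r0:2,r1:Add3,r2:Add2,r3:8,r4:8,r5:Add1
  c8: CDB Mul1=32; stall  regs: r0:2,r1:Add3,r2:Add2,r3:8,r4:8,r5:Add1
  c9: stall  regs: r0:2,r1:Add3,r2:Add2,r3:8,r4:8,r5:Add1
  c10: stall  regs: r0:2,r1:Add3,r2:Add2,r3:8,r4:8,r5:Add1
  c11: CDB Add1=28; issue SUB r0<-Add1  regs: r0:Add1,r1:Add3,r2:Add2,r3:8,r4:8,r5:28
  c12: CDB Add2=34; issue SUB r3<-Add2  regs: r0:Add1,r1:Add3,r2:34,r3:Add2,r4:8,r5:28
  c13: stall  regs: r0:Add1,r1:Add3,r2:34,r3:Add2,r4:8,r5:28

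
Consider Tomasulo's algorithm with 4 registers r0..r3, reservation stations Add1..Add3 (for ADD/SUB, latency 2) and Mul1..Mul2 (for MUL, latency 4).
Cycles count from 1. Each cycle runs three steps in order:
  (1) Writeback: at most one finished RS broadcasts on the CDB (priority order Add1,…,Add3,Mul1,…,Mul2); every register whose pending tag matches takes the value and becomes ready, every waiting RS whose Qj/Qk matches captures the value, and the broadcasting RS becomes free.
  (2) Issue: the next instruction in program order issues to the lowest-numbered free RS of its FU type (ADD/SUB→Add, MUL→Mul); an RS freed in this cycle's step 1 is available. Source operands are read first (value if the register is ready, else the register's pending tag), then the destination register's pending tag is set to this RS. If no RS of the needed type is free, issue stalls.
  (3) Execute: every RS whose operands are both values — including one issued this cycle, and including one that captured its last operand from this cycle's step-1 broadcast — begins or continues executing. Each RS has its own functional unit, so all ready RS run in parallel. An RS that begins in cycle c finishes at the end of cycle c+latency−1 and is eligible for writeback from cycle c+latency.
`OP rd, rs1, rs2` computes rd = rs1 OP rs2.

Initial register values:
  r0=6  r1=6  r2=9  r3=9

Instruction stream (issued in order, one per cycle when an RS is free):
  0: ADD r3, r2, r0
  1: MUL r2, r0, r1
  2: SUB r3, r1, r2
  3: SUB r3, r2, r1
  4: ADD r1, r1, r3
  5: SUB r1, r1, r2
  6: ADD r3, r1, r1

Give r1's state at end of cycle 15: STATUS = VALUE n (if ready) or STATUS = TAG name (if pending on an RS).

STATUS = VALUE 0

  c1: issue ADD r3<-Add1  regs: r0:6,r1:6,r2:9,r3:Add1
  c2: issue MUL r2<-Mul1  regs: r0:6,r1:6,r2:Mul1,r3:Add1
  c3: CDB Add1=15; issue SUB r3<-Add1  regs: r0:6,r1:6,r2:Mul1,r3:Add1
  c4: issue SUB r3<-Add2  regs: r0:6,r1:6,r2:Mul1,r3:Add2
  c5: issue ADD r1<-Add3  regs: r0:6,r1:Add3,r2:Mul1,r3:Add2
  c6: CDB Mul1=36; stall  regs: r0:6,r1:Add3,r2:36,r3:Add2
  c7: stall  regs: r0:6,r1:Add3,r2:36,r3:Add2
  c8: CDB Add1=-30; issue SUB r1<-Add1  regs: r0:6,r1:Add1,r2:36,r3:Add2
  c9: CDB Add2=30; issue ADD r3<-Add2  regs: r0:6,r1:Add1,r2:36,r3:Add2
  c10: -  regs: r0:6,r1:Add1,r2:36,r3:Add2
  c11: CDB Add3=36  regs: r0:6,r1:Add1,r2:36,r3:Add2
  c12: -  regs: r0:6,r1:Add1,r2:36,r3:Add2
  c13: CDB Add1=0  regs: r0:6,r1:0,r2:36,r3:Add2
  c14: -  regs: r0:6,r1:0,r2:36,r3:Add2
  c15: CDB Add2=0  regs: r0:6,r1:0,r2:36,r3:0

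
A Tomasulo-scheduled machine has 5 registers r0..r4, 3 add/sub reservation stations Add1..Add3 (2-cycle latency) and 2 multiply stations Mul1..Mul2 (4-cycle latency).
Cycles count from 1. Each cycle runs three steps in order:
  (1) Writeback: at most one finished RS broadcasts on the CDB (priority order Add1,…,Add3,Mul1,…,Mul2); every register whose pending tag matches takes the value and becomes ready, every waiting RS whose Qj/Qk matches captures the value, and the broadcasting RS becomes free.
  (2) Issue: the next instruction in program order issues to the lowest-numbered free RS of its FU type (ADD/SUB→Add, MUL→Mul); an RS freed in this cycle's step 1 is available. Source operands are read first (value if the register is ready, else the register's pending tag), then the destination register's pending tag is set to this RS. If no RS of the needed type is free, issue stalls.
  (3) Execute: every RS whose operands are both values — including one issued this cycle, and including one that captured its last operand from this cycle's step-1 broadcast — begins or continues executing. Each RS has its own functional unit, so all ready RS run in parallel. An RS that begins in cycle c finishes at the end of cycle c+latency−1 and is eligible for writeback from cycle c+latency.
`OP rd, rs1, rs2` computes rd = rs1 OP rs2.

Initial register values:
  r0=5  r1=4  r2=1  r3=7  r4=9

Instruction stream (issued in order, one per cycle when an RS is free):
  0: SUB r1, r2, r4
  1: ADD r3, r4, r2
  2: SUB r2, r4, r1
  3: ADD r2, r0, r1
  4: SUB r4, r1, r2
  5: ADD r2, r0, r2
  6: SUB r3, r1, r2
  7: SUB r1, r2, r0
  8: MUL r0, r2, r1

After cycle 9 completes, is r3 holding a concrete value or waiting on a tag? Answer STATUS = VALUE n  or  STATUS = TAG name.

STATUS = TAG Add3

cycle 1: issue SUB r1<-Add1 // r0:5,r1:Add1,r2:1,r3:7,r4:9
cycle 2: issue ADD r3<-Add2 // r0:5,r1:Add1,r2:1,r3:Add2,r4:9
cycle 3: CDB Add1=-8; issue SUB r2<-Add1 // r0:5,r1:-8,r2:Add1,r3:Add2,r4:9
cycle 4: CDB Add2=10; issue ADD r2<-Add2 // r0:5,r1:-8,r2:Add2,r3:10,r4:9
cycle 5: CDB Add1=17; issue SUB r4<-Add1 // r0:5,r1:-8,r2:Add2,r3:10,r4:Add1
cycle 6: CDB Add2=-3; issue ADD r2<-Add2 // r0:5,r1:-8,r2:Add2,r3:10,r4:Add1
cycle 7: issue SUB r3<-Add3 // r0:5,r1:-8,r2:Add2,r3:Add3,r4:Add1
cycle 8: CDB Add1=-5; issue SUB r1<-Add1 // r0:5,r1:Add1,r2:Add2,r3:Add3,r4:-5
cycle 9: CDB Add2=2; issue MUL r0<-Mul1 // r0:Mul1,r1:Add1,r2:2,r3:Add3,r4:-5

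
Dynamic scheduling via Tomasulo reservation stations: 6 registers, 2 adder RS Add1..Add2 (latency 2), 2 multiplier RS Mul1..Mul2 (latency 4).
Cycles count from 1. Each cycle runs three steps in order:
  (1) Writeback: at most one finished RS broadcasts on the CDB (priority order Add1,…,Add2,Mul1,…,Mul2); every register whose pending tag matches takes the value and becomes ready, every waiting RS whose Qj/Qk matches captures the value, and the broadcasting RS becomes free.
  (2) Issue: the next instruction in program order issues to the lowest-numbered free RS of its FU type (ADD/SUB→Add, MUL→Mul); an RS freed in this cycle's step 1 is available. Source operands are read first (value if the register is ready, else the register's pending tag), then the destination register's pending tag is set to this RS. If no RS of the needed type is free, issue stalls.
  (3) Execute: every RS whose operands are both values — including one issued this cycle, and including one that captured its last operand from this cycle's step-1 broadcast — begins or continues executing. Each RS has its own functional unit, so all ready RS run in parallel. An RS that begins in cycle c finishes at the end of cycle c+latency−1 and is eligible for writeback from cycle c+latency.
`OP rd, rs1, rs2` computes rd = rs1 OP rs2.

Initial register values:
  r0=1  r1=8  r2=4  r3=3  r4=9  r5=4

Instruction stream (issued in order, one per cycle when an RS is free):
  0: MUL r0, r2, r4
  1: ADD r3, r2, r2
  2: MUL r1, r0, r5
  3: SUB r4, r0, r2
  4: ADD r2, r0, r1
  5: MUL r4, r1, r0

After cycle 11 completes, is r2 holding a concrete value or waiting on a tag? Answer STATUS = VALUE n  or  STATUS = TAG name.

STATUS = VALUE 180

  c1: issue MUL r0<-Mul1  regs: r0:Mul1,r1:8,r2:4,r3:3,r4:9,r5:4
  c2: issue ADD r3<-Add1  regs: r0:Mul1,r1:8,r2:4,r3:Add1,r4:9,r5:4
  c3: issue MUL r1<-Mul2  regs: r0:Mul1,r1:Mul2,r2:4,r3:Add1,r4:9,r5:4
  c4: CDB Add1=8; issue SUB r4<-Add1  regs: r0:Mul1,r1:Mul2,r2:4,r3:8,r4:Add1,r5:4
  c5: CDB Mul1=36; issue ADD r2<-Add2  regs: r0:36,r1:Mul2,r2:Add2,r3:8,r4:Add1,r5:4
  c6: issue MUL r4<-Mul1  regs: r0:36,r1:Mul2,r2:Add2,r3:8,r4:Mul1,r5:4
  c7: CDB Add1=32  regs: r0:36,r1:Mul2,r2:Add2,r3:8,r4:Mul1,r5:4
  c8: -  regs: r0:36,r1:Mul2,r2:Add2,r3:8,r4:Mul1,r5:4
  c9: CDB Mul2=144  regs: r0:36,r1:144,r2:Add2,r3:8,r4:Mul1,r5:4
  c10: -  regs: r0:36,r1:144,r2:Add2,r3:8,r4:Mul1,r5:4
  c11: CDB Add2=180  regs: r0:36,r1:144,r2:180,r3:8,r4:Mul1,r5:4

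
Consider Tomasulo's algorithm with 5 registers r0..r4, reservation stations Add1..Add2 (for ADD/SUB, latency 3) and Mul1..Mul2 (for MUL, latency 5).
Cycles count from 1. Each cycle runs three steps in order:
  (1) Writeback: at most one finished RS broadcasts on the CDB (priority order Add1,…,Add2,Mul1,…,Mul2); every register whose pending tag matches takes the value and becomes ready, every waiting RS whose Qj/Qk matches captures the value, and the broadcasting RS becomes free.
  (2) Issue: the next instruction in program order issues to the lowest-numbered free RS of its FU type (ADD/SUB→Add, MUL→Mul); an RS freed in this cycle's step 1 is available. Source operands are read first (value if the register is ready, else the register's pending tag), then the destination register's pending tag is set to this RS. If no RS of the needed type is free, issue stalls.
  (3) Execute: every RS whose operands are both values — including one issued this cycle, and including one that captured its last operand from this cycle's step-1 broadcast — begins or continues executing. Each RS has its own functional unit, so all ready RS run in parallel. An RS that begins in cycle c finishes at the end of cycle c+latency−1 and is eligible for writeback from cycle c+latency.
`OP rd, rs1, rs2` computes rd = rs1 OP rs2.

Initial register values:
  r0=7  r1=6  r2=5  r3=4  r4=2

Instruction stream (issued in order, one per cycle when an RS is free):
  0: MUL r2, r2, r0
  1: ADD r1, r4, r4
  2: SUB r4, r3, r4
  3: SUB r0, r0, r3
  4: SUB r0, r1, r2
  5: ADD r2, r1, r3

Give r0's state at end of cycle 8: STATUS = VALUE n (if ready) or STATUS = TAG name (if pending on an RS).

c1: issue MUL r2<-Mul1 | r0:7,r1:6,r2:Mul1,r3:4,r4:2
c2: issue ADD r1<-Add1 | r0:7,r1:Add1,r2:Mul1,r3:4,r4:2
c3: issue SUB r4<-Add2 | r0:7,r1:Add1,r2:Mul1,r3:4,r4:Add2
c4: stall | r0:7,r1:Add1,r2:Mul1,r3:4,r4:Add2
c5: CDB Add1=4; issue SUB r0<-Add1 | r0:Add1,r1:4,r2:Mul1,r3:4,r4:Add2
c6: CDB Add2=2; issue SUB r0<-Add2 | r0:Add2,r1:4,r2:Mul1,r3:4,r4:2
c7: CDB Mul1=35; stall | r0:Add2,r1:4,r2:35,r3:4,r4:2
c8: CDB Add1=3; issue ADD r2<-Add1 | r0:Add2,r1:4,r2:Add1,r3:4,r4:2

STATUS = TAG Add2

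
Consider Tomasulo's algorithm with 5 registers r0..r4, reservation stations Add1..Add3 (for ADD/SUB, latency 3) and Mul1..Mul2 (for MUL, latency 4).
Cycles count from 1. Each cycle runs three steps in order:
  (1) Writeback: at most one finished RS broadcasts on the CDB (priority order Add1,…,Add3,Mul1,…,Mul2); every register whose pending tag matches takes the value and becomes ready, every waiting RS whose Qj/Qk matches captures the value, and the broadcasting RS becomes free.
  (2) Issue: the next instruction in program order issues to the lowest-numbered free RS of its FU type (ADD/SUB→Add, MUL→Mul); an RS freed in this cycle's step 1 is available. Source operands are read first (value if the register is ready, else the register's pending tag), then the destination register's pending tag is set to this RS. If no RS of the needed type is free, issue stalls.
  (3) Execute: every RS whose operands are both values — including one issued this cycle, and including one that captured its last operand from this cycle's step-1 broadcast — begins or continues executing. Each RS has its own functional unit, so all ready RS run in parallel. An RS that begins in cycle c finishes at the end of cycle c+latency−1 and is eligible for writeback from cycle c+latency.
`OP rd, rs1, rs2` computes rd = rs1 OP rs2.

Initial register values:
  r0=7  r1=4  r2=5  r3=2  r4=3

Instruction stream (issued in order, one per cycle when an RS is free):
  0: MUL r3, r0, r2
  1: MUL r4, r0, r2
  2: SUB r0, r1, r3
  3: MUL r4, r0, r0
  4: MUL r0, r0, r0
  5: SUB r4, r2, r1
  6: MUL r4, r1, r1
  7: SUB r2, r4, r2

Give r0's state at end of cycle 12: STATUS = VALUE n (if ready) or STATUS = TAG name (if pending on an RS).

cycle 1: issue MUL r3<-Mul1 // r0:7,r1:4,r2:5,r3:Mul1,r4:3
cycle 2: issue MUL r4<-Mul2 // r0:7,r1:4,r2:5,r3:Mul1,r4:Mul2
cycle 3: issue SUB r0<-Add1 // r0:Add1,r1:4,r2:5,r3:Mul1,r4:Mul2
cycle 4: stall // r0:Add1,r1:4,r2:5,r3:Mul1,r4:Mul2
cycle 5: CDB Mul1=35; issue MUL r4<-Mul1 // r0:Add1,r1:4,r2:5,r3:35,r4:Mul1
cycle 6: CDB Mul2=35; issue MUL r0<-Mul2 // r0:Mul2,r1:4,r2:5,r3:35,r4:Mul1
cycle 7: issue SUB r4<-Add2 // r0:Mul2,r1:4,r2:5,r3:35,r4:Add2
cycle 8: CDB Add1=-31; stall // r0:Mul2,r1:4,r2:5,r3:35,r4:Add2
cycle 9: stall // r0:Mul2,r1:4,r2:5,r3:35,r4:Add2
cycle 10: CDB Add2=1; stall // r0:Mul2,r1:4,r2:5,r3:35,r4:1
cycle 11: stall // r0:Mul2,r1:4,r2:5,r3:35,r4:1
cycle 12: CDB Mul1=961; issue MUL r4<-Mul1 // r0:Mul2,r1:4,r2:5,r3:35,r4:Mul1

STATUS = TAG Mul2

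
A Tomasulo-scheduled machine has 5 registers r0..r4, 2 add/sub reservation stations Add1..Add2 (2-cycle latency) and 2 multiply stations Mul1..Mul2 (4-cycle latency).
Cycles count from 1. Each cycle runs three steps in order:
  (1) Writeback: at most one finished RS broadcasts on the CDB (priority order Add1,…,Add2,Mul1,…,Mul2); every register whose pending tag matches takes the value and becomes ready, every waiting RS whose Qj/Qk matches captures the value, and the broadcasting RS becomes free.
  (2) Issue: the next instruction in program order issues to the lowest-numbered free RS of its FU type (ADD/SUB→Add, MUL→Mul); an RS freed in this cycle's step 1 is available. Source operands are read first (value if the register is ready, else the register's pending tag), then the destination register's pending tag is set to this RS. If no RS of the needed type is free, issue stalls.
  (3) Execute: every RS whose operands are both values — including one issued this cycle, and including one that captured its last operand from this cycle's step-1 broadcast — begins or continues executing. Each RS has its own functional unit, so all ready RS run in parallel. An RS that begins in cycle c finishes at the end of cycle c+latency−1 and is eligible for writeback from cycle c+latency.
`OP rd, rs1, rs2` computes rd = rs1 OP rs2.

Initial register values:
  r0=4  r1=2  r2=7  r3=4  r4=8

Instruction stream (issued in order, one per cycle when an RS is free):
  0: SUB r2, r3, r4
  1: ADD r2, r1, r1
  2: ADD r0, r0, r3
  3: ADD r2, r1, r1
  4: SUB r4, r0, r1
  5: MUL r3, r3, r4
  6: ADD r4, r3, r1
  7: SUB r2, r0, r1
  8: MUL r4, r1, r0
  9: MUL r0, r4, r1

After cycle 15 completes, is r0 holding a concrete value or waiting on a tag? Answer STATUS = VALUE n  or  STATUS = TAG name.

cycle 1: issue SUB r2<-Add1 // r0:4,r1:2,r2:Add1,r3:4,r4:8
cycle 2: issue ADD r2<-Add2 // r0:4,r1:2,r2:Add2,r3:4,r4:8
cycle 3: CDB Add1=-4; issue ADD r0<-Add1 // r0:Add1,r1:2,r2:Add2,r3:4,r4:8
cycle 4: CDB Add2=4; issue ADD r2<-Add2 // r0:Add1,r1:2,r2:Add2,r3:4,r4:8
cycle 5: CDB Add1=8; issue SUB r4<-Add1 // r0:8,r1:2,r2:Add2,r3:4,r4:Add1
cycle 6: CDB Add2=4; issue MUL r3<-Mul1 // r0:8,r1:2,r2:4,r3:Mul1,r4:Add1
cycle 7: CDB Add1=6; issue ADD r4<-Add1 // r0:8,r1:2,r2:4,r3:Mul1,r4:Add1
cycle 8: issue SUB r2<-Add2 // r0:8,r1:2,r2:Add2,r3:Mul1,r4:Add1
cycle 9: issue MUL r4<-Mul2 // r0:8,r1:2,r2:Add2,r3:Mul1,r4:Mul2
cycle 10: CDB Add2=6; stall // r0:8,r1:2,r2:6,r3:Mul1,r4:Mul2
cycle 11: CDB Mul1=24; issue MUL r0<-Mul1 // r0:Mul1,r1:2,r2:6,r3:24,r4:Mul2
cycle 12: - // r0:Mul1,r1:2,r2:6,r3:24,r4:Mul2
cycle 13: CDB Add1=26 // r0:Mul1,r1:2,r2:6,r3:24,r4:Mul2
cycle 14: CDB Mul2=16 // r0:Mul1,r1:2,r2:6,r3:24,r4:16
cycle 15: - // r0:Mul1,r1:2,r2:6,r3:24,r4:16

STATUS = TAG Mul1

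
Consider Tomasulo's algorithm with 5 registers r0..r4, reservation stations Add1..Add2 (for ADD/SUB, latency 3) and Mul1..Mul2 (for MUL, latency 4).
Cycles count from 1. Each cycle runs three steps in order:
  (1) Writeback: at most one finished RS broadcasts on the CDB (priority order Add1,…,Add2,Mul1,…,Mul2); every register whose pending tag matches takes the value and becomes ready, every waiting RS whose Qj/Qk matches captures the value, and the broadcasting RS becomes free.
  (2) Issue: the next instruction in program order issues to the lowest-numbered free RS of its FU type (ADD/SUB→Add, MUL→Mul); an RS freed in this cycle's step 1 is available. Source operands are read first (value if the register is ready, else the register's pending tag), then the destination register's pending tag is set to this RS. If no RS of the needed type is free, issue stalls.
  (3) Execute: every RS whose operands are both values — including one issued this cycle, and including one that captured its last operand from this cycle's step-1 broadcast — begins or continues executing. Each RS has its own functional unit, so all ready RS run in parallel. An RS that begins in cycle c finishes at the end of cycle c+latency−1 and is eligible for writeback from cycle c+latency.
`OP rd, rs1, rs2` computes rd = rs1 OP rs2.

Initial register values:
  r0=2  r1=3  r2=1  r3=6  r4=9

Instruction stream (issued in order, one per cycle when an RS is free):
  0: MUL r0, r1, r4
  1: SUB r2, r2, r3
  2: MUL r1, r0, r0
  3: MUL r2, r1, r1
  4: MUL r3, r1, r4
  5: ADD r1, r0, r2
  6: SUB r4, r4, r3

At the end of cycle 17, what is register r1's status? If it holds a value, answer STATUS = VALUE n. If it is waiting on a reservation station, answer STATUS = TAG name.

STATUS = VALUE 531468

  c1: issue MUL r0<-Mul1  regs: r0:Mul1,r1:3,r2:1,r3:6,r4:9
  c2: issue SUB r2<-Add1  regs: r0:Mul1,r1:3,r2:Add1,r3:6,r4:9
  c3: issue MUL r1<-Mul2  regs: r0:Mul1,r1:Mul2,r2:Add1,r3:6,r4:9
  c4: stall  regs: r0:Mul1,r1:Mul2,r2:Add1,r3:6,r4:9
  c5: CDB Add1=-5; stall  regs: r0:Mul1,r1:Mul2,r2:-5,r3:6,r4:9
  c6: CDB Mul1=27; issue MUL r2<-Mul1  regs: r0:27,r1:Mul2,r2:Mul1,r3:6,r4:9
  c7: stall  regs: r0:27,r1:Mul2,r2:Mul1,r3:6,r4:9
  c8: stall  regs: r0:27,r1:Mul2,r2:Mul1,r3:6,r4:9
  c9: stall  regs: r0:27,r1:Mul2,r2:Mul1,r3:6,r4:9
  c10: CDB Mul2=729; issue MUL r3<-Mul2  regs: r0:27,r1:729,r2:Mul1,r3:Mul2,r4:9
  c11: issue ADD r1<-Add1  regs: r0:27,r1:Add1,r2:Mul1,r3:Mul2,r4:9
  c12: issue SUB r4<-Add2  regs: r0:27,r1:Add1,r2:Mul1,r3:Mul2,r4:Add2
  c13: -  regs: r0:27,r1:Add1,r2:Mul1,r3:Mul2,r4:Add2
  c14: CDB Mul1=531441  regs: r0:27,r1:Add1,r2:531441,r3:Mul2,r4:Add2
  c15: CDB Mul2=6561  regs: r0:27,r1:Add1,r2:531441,r3:6561,r4:Add2
  c16: -  regs: r0:27,r1:Add1,r2:531441,r3:6561,r4:Add2
  c17: CDB Add1=531468  regs: r0:27,r1:531468,r2:531441,r3:6561,r4:Add2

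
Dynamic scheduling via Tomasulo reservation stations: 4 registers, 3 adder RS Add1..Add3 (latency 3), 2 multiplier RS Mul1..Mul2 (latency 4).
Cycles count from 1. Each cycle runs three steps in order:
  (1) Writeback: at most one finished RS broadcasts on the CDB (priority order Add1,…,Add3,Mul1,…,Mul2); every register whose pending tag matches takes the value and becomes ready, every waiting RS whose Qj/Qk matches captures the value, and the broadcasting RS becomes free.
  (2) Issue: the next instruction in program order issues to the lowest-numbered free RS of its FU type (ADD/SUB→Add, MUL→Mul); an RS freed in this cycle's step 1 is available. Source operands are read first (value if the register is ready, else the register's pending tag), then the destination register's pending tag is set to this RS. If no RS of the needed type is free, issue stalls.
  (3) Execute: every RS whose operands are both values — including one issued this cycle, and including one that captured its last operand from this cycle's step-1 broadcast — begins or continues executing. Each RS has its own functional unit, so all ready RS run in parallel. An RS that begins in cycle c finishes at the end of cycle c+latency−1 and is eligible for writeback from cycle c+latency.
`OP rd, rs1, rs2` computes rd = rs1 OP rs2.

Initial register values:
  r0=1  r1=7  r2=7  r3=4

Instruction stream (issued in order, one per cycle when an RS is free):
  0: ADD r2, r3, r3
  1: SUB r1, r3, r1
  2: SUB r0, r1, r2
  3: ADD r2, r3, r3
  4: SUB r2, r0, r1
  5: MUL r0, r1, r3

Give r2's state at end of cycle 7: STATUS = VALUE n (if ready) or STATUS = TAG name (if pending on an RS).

  c1: issue ADD r2<-Add1  regs: r0:1,r1:7,r2:Add1,r3:4
  c2: issue SUB r1<-Add2  regs: r0:1,r1:Add2,r2:Add1,r3:4
  c3: issue SUB r0<-Add3  regs: r0:Add3,r1:Add2,r2:Add1,r3:4
  c4: CDB Add1=8; issue ADD r2<-Add1  regs: r0:Add3,r1:Add2,r2:Add1,r3:4
  c5: CDB Add2=-3; issue SUB r2<-Add2  regs: r0:Add3,r1:-3,r2:Add2,r3:4
  c6: issue MUL r0<-Mul1  regs: r0:Mul1,r1:-3,r2:Add2,r3:4
  c7: CDB Add1=8  regs: r0:Mul1,r1:-3,r2:Add2,r3:4

STATUS = TAG Add2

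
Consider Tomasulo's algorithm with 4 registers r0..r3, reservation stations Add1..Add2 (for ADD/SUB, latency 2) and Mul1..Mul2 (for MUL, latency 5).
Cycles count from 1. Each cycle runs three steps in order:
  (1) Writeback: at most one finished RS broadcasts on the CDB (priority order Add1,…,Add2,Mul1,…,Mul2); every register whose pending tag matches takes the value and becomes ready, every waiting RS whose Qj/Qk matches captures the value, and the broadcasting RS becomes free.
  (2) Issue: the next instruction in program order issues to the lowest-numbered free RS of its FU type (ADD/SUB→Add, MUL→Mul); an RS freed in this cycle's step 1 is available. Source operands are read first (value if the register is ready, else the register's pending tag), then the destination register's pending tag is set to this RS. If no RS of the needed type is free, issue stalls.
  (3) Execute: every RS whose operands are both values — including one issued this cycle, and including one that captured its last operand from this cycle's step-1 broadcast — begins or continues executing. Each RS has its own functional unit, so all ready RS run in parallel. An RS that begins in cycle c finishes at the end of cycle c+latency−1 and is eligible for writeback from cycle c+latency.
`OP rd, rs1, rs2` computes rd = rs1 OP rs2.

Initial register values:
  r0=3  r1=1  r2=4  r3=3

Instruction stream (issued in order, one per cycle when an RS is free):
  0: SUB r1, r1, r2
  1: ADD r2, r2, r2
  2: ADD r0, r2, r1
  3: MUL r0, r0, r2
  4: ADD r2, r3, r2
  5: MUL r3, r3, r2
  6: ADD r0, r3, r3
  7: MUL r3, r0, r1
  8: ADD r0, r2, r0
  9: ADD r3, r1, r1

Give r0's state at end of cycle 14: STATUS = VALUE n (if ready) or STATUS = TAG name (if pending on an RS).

STATUS = TAG Add2

c1: issue SUB r1<-Add1 | r0:3,r1:Add1,r2:4,r3:3
c2: issue ADD r2<-Add2 | r0:3,r1:Add1,r2:Add2,r3:3
c3: CDB Add1=-3; issue ADD r0<-Add1 | r0:Add1,r1:-3,r2:Add2,r3:3
c4: CDB Add2=8; issue MUL r0<-Mul1 | r0:Mul1,r1:-3,r2:8,r3:3
c5: issue ADD r2<-Add2 | r0:Mul1,r1:-3,r2:Add2,r3:3
c6: CDB Add1=5; issue MUL r3<-Mul2 | r0:Mul1,r1:-3,r2:Add2,r3:Mul2
c7: CDB Add2=11; issue ADD r0<-Add1 | r0:Add1,r1:-3,r2:11,r3:Mul2
c8: stall | r0:Add1,r1:-3,r2:11,r3:Mul2
c9: stall | r0:Add1,r1:-3,r2:11,r3:Mul2
c10: stall | r0:Add1,r1:-3,r2:11,r3:Mul2
c11: CDB Mul1=40; issue MUL r3<-Mul1 | r0:Add1,r1:-3,r2:11,r3:Mul1
c12: CDB Mul2=33; issue ADD r0<-Add2 | r0:Add2,r1:-3,r2:11,r3:Mul1
c13: stall | r0:Add2,r1:-3,r2:11,r3:Mul1
c14: CDB Add1=66; issue ADD r3<-Add1 | r0:Add2,r1:-3,r2:11,r3:Add1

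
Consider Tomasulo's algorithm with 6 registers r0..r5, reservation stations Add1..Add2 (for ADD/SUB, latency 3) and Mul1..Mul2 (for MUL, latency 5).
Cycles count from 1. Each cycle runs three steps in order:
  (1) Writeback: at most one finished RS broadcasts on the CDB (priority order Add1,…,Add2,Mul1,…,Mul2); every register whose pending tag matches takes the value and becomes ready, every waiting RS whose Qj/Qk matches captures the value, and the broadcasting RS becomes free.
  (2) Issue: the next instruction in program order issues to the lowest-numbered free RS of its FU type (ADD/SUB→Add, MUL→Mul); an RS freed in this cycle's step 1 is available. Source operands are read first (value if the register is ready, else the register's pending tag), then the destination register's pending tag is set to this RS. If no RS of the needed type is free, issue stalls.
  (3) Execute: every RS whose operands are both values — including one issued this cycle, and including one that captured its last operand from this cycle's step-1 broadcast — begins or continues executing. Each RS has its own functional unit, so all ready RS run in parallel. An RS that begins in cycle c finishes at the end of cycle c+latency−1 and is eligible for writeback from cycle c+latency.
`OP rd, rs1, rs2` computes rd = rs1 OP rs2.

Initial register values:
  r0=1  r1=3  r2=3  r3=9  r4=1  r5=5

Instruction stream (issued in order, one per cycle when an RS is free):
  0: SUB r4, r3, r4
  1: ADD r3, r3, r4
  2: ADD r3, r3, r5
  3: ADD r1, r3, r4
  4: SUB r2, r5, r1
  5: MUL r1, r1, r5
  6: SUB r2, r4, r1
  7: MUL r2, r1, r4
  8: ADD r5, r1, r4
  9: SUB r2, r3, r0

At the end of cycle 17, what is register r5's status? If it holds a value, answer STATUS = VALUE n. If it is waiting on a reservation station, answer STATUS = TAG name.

STATUS = TAG Add1

  c1: issue SUB r4<-Add1  regs: r0:1,r1:3,r2:3,r3:9,r4:Add1,r5:5
  c2: issue ADD r3<-Add2  regs: r0:1,r1:3,r2:3,r3:Add2,r4:Add1,r5:5
  c3: stall  regs: r0:1,r1:3,r2:3,r3:Add2,r4:Add1,r5:5
  c4: CDB Add1=8; issue ADD r3<-Add1  regs: r0:1,r1:3,r2:3,r3:Add1,r4:8,r5:5
  c5: stall  regs: r0:1,r1:3,r2:3,r3:Add1,r4:8,r5:5
  c6: stall  regs: r0:1,r1:3,r2:3,r3:Add1,r4:8,r5:5
  c7: CDB Add2=17; issue ADD r1<-Add2  regs: r0:1,r1:Add2,r2:3,r3:Add1,r4:8,r5:5
  c8: stall  regs: r0:1,r1:Add2,r2:3,r3:Add1,r4:8,r5:5
  c9: stall  regs: r0:1,r1:Add2,r2:3,r3:Add1,r4:8,r5:5
  c10: CDB Add1=22; issue SUB r2<-Add1  regs: r0:1,r1:Add2,r2:Add1,r3:22,r4:8,r5:5
  c11: issue MUL r1<-Mul1  regs: r0:1,r1:Mul1,r2:Add1,r3:22,r4:8,r5:5
  c12: stall  regs: r0:1,r1:Mul1,r2:Add1,r3:22,r4:8,r5:5
  c13: CDB Add2=30; issue SUB r2<-Add2  regs: r0:1,r1:Mul1,r2:Add2,r3:22,r4:8,r5:5
  c14: issue MUL r2<-Mul2  regs: r0:1,r1:Mul1,r2:Mul2,r3:22,r4:8,r5:5
  c15: stall  regs: r0:1,r1:Mul1,r2:Mul2,r3:22,r4:8,r5:5
  c16: CDB Add1=-25; issue ADD r5<-Add1  regs: r0:1,r1:Mul1,r2:Mul2,r3:22,r4:8,r5:Add1
  c17: stall  regs: r0:1,r1:Mul1,r2:Mul2,r3:22,r4:8,r5:Add1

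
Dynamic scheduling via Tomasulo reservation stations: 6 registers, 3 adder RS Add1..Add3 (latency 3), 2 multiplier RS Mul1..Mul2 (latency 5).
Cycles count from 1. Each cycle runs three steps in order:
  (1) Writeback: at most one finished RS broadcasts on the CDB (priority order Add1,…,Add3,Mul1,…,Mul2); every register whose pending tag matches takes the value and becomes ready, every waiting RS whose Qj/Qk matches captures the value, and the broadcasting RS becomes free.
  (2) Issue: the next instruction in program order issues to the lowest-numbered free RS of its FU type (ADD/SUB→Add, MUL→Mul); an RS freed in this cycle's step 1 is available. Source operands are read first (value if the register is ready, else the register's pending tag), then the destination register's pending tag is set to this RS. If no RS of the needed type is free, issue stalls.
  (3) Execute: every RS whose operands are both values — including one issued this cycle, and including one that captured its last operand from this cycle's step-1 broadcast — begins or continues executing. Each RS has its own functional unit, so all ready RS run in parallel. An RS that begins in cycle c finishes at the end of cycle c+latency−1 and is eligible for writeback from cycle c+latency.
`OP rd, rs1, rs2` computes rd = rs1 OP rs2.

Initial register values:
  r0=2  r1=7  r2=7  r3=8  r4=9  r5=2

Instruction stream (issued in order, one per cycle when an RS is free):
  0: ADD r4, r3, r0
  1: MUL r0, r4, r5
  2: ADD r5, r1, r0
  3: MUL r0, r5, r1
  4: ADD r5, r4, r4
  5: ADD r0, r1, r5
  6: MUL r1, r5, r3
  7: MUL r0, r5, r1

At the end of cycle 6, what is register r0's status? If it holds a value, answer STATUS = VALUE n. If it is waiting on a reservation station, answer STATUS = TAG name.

cycle 1: issue ADD r4<-Add1 // r0:2,r1:7,r2:7,r3:8,r4:Add1,r5:2
cycle 2: issue MUL r0<-Mul1 // r0:Mul1,r1:7,r2:7,r3:8,r4:Add1,r5:2
cycle 3: issue ADD r5<-Add2 // r0:Mul1,r1:7,r2:7,r3:8,r4:Add1,r5:Add2
cycle 4: CDB Add1=10; issue MUL r0<-Mul2 // r0:Mul2,r1:7,r2:7,r3:8,r4:10,r5:Add2
cycle 5: issue ADD r5<-Add1 // r0:Mul2,r1:7,r2:7,r3:8,r4:10,r5:Add1
cycle 6: issue ADD r0<-Add3 // r0:Add3,r1:7,r2:7,r3:8,r4:10,r5:Add1

STATUS = TAG Add3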